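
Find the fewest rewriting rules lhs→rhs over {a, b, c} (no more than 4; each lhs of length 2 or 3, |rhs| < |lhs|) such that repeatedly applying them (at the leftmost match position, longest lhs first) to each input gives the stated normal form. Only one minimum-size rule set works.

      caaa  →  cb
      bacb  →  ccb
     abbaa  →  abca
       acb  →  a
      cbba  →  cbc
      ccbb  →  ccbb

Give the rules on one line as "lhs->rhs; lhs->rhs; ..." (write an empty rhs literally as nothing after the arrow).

aaa->b; acb->a; ba->c

  | caaa => cb
  | bacb => ccb
  | abbaa => abca
  | acb => a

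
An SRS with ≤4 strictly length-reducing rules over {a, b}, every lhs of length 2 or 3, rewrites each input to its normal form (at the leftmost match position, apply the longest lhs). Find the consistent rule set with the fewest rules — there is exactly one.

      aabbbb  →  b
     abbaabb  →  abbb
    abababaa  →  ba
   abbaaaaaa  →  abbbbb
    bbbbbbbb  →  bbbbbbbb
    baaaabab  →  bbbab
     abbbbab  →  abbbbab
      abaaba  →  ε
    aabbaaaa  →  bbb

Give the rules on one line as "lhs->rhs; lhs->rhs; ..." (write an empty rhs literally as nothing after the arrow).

  | aabbbb => aabbb => aabb => aab => aa => b
  | abbaabb => abbaab => abbaa => abbb
  | abababaa => babaa => ba
  | abbaaaaaa => abbbaaaa => abbbbaa => abbbbb

aa->b; aab->aa; aba->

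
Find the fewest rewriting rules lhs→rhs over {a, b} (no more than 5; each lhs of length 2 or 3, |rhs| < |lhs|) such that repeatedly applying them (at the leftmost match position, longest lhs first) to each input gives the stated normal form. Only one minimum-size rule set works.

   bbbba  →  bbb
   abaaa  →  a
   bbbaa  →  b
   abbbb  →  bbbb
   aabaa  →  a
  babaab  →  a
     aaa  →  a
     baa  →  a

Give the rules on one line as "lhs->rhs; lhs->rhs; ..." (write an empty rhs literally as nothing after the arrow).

aa->a; ab->a; abb->bb; ba->

  | bbbba => bbb
  | abaaa => aaaa => aaa => aa => a
  | bbbaa => bba => b
  | abbbb => bbbb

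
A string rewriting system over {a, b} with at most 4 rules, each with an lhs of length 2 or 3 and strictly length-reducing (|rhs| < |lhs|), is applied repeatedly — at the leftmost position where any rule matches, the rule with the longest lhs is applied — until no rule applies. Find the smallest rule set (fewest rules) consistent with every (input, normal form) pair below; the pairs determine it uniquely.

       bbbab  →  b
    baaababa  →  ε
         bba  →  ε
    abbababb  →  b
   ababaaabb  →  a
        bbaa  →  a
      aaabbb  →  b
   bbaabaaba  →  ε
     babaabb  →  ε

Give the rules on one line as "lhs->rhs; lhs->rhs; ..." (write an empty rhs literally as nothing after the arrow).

  | bbbab => bbab => bab => b
  | baaababa => aababa => ababa => baba => ba => ε
  | bba => ba => ε
  | abbababb => ababb => babb => bb => b

ab->b; abb->; ba->; bb->b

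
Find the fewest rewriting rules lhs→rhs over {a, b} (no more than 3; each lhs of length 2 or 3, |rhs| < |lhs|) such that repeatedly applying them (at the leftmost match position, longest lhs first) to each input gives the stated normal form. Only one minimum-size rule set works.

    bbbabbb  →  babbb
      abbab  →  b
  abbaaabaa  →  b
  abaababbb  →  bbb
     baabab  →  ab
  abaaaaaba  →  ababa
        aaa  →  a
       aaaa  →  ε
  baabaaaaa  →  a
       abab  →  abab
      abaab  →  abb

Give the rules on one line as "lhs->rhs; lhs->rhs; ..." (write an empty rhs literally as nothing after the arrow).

aa->; bba->a

  | bbbabbb => babbb
  | abbab => aab => b
  | abbaaabaa => aaaabaa => aabaa => baa => b
  | abaababbb => abbabbb => aabbb => bbb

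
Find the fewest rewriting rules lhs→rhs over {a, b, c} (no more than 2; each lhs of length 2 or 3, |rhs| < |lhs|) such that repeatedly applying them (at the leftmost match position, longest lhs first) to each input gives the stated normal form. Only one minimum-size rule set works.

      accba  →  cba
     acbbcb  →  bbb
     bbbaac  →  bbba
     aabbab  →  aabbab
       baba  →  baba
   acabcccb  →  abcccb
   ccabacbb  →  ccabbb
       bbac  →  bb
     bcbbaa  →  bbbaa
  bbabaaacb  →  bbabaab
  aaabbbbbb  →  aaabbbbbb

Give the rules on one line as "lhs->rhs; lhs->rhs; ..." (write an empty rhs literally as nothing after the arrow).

  | accba => cba
  | acbbcb => bbcb => bbb
  | bbbaac => bbba
  | aabbab

ac->; bcb->bb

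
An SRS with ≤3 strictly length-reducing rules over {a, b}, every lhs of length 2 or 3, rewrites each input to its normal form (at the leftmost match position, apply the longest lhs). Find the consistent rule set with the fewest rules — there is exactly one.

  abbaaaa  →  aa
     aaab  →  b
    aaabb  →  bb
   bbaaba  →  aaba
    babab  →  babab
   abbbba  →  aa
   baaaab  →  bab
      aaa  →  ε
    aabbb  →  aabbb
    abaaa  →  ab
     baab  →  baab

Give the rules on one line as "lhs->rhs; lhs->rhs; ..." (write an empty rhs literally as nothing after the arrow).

aaa->; bba->a

  | abbaaaa => aaaaa => aa
  | aaab => b
  | aaabb => bb
  | bbaaba => aaba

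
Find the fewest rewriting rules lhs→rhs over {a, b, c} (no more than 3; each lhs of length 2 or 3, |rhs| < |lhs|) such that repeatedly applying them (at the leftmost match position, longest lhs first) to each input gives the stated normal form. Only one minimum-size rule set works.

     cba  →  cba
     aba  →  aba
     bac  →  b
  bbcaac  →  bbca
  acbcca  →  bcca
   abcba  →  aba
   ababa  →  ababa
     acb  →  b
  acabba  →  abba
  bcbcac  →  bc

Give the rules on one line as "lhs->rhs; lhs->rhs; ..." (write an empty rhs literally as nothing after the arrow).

ac->; bcb->b

  | cba
  | aba
  | bac => b
  | bbcaac => bbca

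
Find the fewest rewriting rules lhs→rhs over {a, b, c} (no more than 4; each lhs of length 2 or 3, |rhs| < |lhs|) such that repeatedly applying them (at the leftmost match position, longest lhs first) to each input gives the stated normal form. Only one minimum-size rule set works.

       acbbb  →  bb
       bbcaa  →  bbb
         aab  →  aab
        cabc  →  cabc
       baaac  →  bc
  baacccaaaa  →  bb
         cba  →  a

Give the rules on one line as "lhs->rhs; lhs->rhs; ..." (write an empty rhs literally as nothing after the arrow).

  | acbbb => cbbb => bb
  | bbcaa => bbb
  | aab
  | cabc

ac->c; caa->b; cb->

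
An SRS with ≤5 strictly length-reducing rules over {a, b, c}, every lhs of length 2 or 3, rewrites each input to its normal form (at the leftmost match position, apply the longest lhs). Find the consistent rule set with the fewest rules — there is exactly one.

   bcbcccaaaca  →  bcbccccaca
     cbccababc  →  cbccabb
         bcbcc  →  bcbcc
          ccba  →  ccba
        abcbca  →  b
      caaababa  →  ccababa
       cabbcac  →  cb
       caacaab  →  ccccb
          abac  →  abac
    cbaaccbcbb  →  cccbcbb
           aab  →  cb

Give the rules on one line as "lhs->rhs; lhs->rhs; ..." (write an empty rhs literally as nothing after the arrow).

aa->c; abc->b; baa->; bca->

  | bcbcccaaaca => bcbccccaca
  | cbccababc => cbccabb
  | bcbcc
  | ccba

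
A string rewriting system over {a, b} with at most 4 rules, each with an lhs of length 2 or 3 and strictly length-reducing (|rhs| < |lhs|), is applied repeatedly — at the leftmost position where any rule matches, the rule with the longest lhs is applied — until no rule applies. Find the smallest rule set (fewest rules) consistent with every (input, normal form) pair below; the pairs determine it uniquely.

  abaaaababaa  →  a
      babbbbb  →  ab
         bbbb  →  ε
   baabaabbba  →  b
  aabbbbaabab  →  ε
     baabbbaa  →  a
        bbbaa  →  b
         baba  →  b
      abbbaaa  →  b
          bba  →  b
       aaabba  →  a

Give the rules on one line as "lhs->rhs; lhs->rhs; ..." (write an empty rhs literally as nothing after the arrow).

aa->b; ba->a; bb->; bba->aa

  | abaaaababaa => aaaaababaa => baaababaa => aaababaa => bababaa => ababaa => aabaa => bbaa => aaa => ba => a
  | babbbbb => abbbbb => abbb => ab
  | bbbb => bb => ε
  | baabaabbba => aabaabbba => bbaabbba => aaabbba => babbba => abbba => aba => aa => b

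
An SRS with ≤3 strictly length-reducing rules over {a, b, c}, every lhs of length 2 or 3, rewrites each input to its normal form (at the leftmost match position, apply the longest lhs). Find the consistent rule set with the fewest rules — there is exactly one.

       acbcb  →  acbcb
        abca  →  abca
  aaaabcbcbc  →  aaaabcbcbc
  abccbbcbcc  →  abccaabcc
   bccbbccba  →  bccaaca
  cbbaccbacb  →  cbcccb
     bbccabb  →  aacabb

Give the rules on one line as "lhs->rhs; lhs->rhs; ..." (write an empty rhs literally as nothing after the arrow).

ba->a; bac->c; bbc->aa

  | acbcb
  | abca
  | aaaabcbcbc
  | abccbbcbcc => abccaabcc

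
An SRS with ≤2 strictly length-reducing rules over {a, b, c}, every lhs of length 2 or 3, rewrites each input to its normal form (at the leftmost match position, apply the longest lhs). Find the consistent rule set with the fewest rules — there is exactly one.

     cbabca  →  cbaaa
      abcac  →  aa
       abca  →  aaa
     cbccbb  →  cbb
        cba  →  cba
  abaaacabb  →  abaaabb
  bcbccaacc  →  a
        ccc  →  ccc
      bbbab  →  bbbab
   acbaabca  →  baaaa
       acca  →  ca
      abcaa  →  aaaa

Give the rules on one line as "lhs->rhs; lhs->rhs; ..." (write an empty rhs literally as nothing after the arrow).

  | cbabca => cbaaa
  | abcac => aaac => aa
  | abca => aaa
  | cbccbb => cacbb => cbb

ac->; bc->a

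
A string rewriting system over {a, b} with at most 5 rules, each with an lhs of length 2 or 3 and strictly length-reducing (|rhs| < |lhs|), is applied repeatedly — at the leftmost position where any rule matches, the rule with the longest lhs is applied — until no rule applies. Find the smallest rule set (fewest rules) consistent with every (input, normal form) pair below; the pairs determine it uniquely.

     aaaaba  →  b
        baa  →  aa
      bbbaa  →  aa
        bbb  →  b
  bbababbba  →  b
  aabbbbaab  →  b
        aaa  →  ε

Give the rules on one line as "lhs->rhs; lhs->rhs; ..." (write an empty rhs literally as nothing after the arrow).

aaa->bb; ba->a; bb->; bba->b

  | aaaaba => bbaba => bba => b
  | baa => aa
  | bbbaa => baa => aa
  | bbb => b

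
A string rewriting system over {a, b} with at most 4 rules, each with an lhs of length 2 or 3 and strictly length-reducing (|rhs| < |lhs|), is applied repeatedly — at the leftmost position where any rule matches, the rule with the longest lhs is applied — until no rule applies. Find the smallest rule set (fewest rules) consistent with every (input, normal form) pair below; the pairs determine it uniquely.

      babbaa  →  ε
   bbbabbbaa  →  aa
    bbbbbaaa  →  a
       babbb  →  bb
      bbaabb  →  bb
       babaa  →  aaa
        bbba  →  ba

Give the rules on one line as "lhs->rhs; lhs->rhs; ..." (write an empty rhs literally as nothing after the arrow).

  | babbaa => abaa => baa => ε
  | bbbabbbaa => babbbaa => abbaa => bbaa => aa
  | bbbbbaaa => bbbaaa => baaa => a
  | babbb => abb => bb

ab->b; baa->; bab->a; bba->a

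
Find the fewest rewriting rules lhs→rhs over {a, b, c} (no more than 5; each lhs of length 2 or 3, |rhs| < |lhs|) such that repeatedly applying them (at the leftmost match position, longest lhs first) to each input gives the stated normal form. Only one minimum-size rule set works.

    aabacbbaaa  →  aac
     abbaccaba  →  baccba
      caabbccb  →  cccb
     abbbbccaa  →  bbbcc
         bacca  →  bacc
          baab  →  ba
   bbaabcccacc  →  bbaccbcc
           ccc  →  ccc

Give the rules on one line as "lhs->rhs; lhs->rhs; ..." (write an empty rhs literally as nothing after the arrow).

ab->; ca->c; cac->bc; cbb->c

  | aabacbbaaa => aacbbaaa => aacaaa => aacaa => aaca => aac
  | abbaccaba => baccaba => baccba
  | caabbccb => cabbccb => cbbccb => cccb
  | abbbbccaa => bbbccaa => bbbcca => bbbcc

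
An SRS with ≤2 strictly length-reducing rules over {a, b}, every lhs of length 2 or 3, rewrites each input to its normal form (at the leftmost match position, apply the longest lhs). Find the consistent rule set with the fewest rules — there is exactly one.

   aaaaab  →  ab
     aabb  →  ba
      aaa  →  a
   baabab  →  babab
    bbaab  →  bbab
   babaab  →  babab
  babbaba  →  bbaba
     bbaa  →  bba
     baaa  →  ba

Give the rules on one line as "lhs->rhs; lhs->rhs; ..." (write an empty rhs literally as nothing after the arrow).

aa->a; abb->ba

  | aaaaab => aaaab => aaab => aab => ab
  | aabb => abb => ba
  | aaa => aa => a
  | baabab => babab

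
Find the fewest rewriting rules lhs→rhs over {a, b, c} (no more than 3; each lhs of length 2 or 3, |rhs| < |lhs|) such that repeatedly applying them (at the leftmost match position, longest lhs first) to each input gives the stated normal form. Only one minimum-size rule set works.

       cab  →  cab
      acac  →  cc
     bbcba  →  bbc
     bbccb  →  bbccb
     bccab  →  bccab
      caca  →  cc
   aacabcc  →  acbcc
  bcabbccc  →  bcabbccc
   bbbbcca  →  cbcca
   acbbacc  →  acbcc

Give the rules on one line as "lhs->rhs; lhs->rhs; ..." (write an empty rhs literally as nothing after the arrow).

aca->c; ba->; bbb->c

  | cab
  | acac => cc
  | bbcba => bbc
  | bbccb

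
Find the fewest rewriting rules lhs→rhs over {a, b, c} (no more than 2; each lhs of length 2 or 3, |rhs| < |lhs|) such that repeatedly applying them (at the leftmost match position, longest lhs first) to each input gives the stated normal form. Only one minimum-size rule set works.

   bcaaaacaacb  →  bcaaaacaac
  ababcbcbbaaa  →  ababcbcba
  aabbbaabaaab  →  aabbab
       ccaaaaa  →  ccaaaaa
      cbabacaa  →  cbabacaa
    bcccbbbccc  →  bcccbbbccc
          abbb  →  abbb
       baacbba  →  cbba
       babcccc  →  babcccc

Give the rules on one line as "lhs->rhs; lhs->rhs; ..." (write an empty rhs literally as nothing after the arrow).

  | bcaaaacaacb => bcaaaacaac
  | ababcbcbbaaa => ababcbcba
  | aabbbaabaaab => aabbbaaab => aabbab
  | ccaaaaa

acb->ac; baa->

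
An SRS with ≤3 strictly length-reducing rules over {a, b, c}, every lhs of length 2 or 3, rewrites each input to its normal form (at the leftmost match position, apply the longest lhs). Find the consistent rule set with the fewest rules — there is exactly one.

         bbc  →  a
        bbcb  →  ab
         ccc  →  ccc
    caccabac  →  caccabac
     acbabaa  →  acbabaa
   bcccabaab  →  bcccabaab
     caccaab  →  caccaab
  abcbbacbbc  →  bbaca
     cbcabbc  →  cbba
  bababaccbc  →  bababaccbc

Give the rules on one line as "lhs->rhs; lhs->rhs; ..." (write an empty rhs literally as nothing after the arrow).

  | bbc => a
  | bbcb => ab
  | ccc
  | caccabac

abc->; bbc->a; bca->bb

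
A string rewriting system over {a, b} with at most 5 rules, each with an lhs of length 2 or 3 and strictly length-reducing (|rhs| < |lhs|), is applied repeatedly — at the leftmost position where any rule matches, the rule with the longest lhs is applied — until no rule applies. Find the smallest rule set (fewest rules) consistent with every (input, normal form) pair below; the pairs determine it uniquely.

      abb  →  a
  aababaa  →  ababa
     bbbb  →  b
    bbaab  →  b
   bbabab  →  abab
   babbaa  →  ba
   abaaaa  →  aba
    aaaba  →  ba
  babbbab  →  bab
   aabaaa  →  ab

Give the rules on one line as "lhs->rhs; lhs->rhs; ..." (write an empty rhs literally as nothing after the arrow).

  | abb => aa => a
  | aababaa => ababaa => ababa
  | bbbb => b
  | bbaab => aaab => b

aa->a; aaa->; bb->a; bbb->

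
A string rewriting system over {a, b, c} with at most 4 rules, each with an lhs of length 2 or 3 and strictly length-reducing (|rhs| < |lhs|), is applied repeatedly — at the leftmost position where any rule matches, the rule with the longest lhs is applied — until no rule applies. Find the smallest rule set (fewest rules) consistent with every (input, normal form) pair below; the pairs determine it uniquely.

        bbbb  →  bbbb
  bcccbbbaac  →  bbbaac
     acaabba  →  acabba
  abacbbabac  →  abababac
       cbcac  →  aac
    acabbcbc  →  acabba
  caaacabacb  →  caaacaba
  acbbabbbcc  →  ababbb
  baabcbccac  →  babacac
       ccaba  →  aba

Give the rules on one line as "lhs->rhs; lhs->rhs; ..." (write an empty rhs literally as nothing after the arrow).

aab->ab; cb->; cbc->a; cc->

  | bbbb
  | bcccbbbaac => bcbbbaac => bbbaac
  | acaabba => acabba
  | abacbbabac => abababac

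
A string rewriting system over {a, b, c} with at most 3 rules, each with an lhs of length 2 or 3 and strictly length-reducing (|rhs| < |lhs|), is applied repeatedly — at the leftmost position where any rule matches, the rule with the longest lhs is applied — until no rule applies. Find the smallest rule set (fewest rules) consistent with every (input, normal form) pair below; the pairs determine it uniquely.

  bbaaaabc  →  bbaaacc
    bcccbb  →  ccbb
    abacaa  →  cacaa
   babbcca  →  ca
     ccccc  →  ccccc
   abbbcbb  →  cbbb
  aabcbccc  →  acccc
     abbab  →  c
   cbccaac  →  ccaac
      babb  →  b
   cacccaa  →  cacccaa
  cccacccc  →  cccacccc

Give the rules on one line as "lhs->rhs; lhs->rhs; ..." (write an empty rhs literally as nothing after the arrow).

ab->c; bc->

  | bbaaaabc => bbaaacc
  | bcccbb => ccbb
  | abacaa => cacaa
  | babbcca => bcbcca => bcca => ca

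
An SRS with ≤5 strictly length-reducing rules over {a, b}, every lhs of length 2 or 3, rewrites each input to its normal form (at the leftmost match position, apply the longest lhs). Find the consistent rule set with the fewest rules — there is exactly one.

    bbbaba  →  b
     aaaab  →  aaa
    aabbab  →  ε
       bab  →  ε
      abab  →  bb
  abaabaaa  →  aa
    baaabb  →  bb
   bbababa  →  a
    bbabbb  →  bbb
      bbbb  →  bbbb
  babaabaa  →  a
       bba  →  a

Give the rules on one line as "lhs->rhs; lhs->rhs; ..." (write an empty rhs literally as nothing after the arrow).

ab->; aba->b; abb->bb; ba->a

  | bbbaba => bbaba => baba => aba => b
  | aaaab => aaa
  | aabbab => abbab => bbab => bab => ab => ε
  | bab => ab => ε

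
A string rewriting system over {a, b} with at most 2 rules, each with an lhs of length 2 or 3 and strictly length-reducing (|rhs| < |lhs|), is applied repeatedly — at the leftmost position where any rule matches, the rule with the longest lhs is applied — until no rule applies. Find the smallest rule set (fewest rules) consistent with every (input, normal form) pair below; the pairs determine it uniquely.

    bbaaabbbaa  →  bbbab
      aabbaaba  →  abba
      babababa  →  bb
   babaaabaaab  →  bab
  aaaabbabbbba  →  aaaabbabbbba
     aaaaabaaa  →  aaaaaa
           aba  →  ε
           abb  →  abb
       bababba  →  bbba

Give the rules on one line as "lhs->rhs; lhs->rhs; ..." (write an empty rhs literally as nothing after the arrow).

aba->; baa->ab

  | bbaaabbbaa => bababbbaa => bbbbaa => bbbab
  | aabbaaba => aababba => abba
  | babababa => bbaba => bb
  | babaaabaaab => baabaaab => abbaaab => ababab => bab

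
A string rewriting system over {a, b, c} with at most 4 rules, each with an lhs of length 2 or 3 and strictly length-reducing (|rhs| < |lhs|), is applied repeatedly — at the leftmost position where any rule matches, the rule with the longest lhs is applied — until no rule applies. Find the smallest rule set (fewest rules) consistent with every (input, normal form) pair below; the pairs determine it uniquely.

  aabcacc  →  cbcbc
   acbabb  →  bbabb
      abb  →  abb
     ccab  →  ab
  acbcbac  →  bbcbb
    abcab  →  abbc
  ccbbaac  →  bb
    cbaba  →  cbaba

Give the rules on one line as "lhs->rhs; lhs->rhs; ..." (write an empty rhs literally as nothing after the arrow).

aa->c; ac->b; cab->bc; cc->

  | aabcacc => cbcacc => cbcbc
  | acbabb => bbabb
  | abb
  | ccab => ab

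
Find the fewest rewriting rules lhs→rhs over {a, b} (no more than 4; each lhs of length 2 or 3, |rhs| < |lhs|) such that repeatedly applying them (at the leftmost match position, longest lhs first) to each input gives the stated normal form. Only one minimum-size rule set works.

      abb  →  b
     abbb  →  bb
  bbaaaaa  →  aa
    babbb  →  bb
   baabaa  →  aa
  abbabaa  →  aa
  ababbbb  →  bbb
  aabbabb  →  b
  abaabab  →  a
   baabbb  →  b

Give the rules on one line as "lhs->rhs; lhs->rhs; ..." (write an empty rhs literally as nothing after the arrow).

aaa->aa; ab->; ba->a

  | abb => b
  | abbb => bb
  | bbaaaaa => baaaaa => aaaaa => aaaa => aaa => aa
  | babbb => abbb => bb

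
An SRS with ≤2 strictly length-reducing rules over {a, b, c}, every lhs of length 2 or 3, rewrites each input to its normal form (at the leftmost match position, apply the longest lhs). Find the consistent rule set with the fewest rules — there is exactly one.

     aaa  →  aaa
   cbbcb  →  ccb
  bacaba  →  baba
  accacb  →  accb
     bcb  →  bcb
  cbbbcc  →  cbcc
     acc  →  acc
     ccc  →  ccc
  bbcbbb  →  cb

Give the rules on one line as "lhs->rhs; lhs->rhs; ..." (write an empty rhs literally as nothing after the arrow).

  | aaa
  | cbbcb => ccb
  | bacaba => baba
  | accacb => accb

bb->; ca->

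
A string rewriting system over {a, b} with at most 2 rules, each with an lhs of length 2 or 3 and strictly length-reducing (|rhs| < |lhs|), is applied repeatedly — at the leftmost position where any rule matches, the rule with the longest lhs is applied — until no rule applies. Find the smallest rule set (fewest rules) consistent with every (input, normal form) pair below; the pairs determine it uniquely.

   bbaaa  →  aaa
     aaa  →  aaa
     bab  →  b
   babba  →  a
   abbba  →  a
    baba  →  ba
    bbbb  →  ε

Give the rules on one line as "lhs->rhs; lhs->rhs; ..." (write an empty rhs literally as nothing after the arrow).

  | bbaaa => aaa
  | aaa
  | bab => b
  | babba => bba => a

ab->; bb->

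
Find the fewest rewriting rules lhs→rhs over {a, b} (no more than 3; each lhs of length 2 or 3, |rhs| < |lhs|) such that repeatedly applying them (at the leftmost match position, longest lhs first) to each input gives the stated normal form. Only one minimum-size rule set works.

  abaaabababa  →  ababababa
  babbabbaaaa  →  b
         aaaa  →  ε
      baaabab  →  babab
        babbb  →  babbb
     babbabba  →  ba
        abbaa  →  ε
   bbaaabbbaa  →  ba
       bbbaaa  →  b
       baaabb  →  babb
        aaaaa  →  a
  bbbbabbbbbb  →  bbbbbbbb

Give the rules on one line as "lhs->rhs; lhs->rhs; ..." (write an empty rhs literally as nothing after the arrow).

  | abaaabababa => ababababa
  | babbabbaaaa => babbaaaa => baaaa => baa => b
  | aaaa => aa => ε
  | baaabab => babab

aa->; bba->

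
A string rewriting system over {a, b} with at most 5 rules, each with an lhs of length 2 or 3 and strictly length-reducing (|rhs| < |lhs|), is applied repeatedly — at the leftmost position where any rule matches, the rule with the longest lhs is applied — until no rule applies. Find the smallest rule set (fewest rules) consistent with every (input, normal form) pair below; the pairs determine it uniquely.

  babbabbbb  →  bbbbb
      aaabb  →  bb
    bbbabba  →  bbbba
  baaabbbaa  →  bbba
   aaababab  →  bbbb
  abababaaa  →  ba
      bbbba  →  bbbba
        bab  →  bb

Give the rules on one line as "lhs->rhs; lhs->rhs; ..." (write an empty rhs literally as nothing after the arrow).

aa->b; ab->b; abb->b; baa->a

  | babbabbbb => bbabbbb => bbbbb
  | aaabb => babb => bb
  | bbbabba => bbbba
  | baaabbbaa => aabbbaa => bbbbaa => bbba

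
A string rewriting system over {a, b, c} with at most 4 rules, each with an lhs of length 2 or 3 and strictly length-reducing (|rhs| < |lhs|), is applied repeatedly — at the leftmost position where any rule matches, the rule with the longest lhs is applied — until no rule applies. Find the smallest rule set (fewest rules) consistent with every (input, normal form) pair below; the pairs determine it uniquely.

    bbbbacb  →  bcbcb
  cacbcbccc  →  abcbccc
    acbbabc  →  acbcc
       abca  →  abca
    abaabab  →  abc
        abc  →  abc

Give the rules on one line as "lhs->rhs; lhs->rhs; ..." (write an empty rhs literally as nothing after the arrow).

  | bbbbacb => bcbacb => bcbcb
  | cacbcbccc => abcbccc
  | acbbabc => acbbbc => acbcc
  | abca

ba->b; bbb->bc; cac->a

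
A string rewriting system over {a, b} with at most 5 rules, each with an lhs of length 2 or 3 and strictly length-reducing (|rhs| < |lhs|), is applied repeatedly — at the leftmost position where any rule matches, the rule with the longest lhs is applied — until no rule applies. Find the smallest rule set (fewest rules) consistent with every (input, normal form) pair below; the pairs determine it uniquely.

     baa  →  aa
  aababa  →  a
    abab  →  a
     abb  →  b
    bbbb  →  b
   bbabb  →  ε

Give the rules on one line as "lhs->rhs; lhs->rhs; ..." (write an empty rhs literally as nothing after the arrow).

  | baa => aa
  | aababa => abba => ba => a
  | abab => bb => a
  | abb => b

ab->; aba->b; ba->a; bb->a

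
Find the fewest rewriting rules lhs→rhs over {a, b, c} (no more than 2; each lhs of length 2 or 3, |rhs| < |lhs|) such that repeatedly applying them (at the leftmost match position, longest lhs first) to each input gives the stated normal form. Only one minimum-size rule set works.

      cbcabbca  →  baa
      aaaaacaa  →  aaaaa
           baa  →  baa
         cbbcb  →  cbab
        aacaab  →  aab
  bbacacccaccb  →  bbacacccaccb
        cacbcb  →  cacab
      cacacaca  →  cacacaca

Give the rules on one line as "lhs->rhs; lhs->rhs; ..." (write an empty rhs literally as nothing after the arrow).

bc->a; caa->

  | cbcabbca => caabbca => bbca => baa
  | aaaaacaa => aaaaa
  | baa
  | cbbcb => cbab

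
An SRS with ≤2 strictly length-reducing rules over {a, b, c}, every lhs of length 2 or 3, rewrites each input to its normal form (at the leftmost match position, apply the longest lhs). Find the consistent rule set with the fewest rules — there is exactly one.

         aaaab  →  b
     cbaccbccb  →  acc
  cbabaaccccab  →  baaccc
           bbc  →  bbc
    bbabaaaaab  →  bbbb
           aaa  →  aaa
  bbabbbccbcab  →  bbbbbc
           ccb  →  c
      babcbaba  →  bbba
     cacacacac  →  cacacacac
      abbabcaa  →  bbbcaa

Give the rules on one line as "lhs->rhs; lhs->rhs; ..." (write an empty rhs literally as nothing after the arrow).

ab->b; cb->

  | aaaab => aaab => aab => ab => b
  | cbaccbccb => accbccb => acccb => acc
  | cbabaaccccab => abaaccccab => baaccccab => baaccccb => baaccc
  | bbc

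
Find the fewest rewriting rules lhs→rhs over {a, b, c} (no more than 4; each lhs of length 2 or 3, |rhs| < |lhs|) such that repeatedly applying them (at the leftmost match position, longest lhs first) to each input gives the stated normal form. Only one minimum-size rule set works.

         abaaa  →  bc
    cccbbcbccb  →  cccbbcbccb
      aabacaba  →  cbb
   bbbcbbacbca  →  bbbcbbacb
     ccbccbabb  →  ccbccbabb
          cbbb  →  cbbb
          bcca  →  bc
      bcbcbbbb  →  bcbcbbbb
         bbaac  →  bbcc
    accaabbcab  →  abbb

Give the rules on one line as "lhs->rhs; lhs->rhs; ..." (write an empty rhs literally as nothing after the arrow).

aa->c; aba->b; ca->

  | abaaa => baa => bc
  | cccbbcbccb
  | aabacaba => cbacaba => cbaba => cbb
  | bbbcbbacbca => bbbcbbacb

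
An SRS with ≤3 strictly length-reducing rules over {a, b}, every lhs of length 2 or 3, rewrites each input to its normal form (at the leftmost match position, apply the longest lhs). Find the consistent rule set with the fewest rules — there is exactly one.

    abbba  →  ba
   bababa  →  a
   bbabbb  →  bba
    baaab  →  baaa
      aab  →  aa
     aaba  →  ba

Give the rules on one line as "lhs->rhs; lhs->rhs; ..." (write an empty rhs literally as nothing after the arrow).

ab->a; aba->ba; bbb->

  | abbba => abba => aba => ba
  | bababa => bbaba => bbba => a
  | bbabbb => bbabb => bbab => bba
  | baaab => baaa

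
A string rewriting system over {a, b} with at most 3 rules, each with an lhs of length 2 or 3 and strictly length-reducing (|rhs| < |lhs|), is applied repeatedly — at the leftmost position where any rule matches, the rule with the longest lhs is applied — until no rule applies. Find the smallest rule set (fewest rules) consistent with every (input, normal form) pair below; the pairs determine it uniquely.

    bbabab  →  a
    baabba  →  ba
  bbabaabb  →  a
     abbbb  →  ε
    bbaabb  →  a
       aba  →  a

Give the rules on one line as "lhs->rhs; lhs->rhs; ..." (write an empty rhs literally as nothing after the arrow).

  | bbabab => aabab => aab => a
  | baabba => baba => ba
  | bbabaabb => aabaabb => aaabb => aab => a
  | abbbb => bbb => ab => ε

ab->; bb->a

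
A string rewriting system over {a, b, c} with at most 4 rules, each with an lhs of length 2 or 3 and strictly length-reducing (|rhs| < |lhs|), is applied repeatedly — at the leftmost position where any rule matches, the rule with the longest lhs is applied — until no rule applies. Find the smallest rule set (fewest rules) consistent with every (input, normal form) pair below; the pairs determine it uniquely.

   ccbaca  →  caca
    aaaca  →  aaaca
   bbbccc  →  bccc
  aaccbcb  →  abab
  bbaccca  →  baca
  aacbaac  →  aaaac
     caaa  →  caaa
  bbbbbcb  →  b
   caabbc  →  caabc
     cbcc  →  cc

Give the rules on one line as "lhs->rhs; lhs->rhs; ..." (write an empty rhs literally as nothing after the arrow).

acc->ba; bb->b; cb->

  | ccbaca => caca
  | aaaca
  | bbbccc => bbccc => bccc
  | aaccbcb => ababcb => abab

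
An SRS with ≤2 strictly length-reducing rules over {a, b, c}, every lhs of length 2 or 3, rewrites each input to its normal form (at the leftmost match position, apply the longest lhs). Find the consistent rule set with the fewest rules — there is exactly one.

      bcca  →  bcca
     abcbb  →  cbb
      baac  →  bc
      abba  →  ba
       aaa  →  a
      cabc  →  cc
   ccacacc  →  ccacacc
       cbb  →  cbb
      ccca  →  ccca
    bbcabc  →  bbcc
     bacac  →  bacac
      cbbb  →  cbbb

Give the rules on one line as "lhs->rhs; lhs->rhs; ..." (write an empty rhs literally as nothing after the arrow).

aa->; ab->

  | bcca
  | abcbb => cbb
  | baac => bc
  | abba => ba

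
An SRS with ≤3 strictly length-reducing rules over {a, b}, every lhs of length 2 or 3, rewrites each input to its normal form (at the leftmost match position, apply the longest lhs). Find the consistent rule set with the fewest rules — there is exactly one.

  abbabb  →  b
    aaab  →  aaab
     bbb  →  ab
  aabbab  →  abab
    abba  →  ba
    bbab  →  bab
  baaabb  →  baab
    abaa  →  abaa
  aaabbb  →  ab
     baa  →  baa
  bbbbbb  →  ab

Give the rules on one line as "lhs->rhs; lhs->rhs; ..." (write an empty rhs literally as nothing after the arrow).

  | abbabb => babb => bb => b
  | aaab
  | bbb => ab
  | aabbab => abab

abb->b; bb->b; bbb->ab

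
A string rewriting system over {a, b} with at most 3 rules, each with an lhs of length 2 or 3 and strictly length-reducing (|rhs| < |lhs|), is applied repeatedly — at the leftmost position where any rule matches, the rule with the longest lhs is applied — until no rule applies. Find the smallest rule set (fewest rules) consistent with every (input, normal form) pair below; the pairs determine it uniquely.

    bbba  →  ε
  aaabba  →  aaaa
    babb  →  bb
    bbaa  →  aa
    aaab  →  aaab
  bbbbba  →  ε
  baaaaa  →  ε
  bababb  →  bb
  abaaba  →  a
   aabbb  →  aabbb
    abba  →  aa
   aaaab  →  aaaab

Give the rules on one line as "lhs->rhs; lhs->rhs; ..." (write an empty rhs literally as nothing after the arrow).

  | bbba => ba => ε
  | aaabba => aaaa
  | babb => bb
  | bbaa => aa

ba->; baa->ba; bba->a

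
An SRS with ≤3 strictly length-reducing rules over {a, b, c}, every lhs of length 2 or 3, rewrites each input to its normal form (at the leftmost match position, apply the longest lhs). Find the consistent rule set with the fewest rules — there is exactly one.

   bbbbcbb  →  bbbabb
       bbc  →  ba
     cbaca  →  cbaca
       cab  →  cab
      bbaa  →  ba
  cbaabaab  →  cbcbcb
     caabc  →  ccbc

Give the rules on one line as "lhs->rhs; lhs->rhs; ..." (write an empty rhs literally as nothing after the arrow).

aa->c; bbc->ba

  | bbbbcbb => bbbabb
  | bbc => ba
  | cbaca
  | cab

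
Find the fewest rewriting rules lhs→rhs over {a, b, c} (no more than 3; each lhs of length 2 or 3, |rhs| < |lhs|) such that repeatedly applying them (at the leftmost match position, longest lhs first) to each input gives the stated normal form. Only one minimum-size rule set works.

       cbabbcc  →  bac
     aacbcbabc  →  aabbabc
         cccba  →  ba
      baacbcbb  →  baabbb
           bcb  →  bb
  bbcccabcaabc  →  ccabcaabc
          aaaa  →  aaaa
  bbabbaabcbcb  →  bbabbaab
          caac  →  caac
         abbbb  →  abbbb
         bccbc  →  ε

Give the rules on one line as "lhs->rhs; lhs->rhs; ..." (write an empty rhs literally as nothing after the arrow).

  | cbabbcc => babbcc => bac
  | aacbcbabc => aabcbabc => aabbabc
  | cccba => ccba => cba => ba
  | baacbcbb => baabcbb => baabbb

bbc->; cb->b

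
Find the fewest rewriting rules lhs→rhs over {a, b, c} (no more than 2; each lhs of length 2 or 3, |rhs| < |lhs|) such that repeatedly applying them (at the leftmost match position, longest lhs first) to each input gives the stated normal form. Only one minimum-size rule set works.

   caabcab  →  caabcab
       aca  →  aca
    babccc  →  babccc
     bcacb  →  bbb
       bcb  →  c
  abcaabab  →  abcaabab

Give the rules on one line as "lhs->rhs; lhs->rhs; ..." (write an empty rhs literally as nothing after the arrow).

bcb->c; cac->b

  | caabcab
  | aca
  | babccc
  | bcacb => bbb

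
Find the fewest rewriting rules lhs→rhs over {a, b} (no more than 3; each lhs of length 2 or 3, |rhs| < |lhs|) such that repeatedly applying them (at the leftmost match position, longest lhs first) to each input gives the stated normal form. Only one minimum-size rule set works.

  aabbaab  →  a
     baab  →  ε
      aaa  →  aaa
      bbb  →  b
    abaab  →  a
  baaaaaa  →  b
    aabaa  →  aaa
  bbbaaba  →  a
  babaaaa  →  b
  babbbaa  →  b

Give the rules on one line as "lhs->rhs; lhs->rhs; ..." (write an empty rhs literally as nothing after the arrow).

ab->; baa->b; bb->

  | aabbaab => abaab => aab => a
  | baab => bb => ε
  | aaa
  | bbb => b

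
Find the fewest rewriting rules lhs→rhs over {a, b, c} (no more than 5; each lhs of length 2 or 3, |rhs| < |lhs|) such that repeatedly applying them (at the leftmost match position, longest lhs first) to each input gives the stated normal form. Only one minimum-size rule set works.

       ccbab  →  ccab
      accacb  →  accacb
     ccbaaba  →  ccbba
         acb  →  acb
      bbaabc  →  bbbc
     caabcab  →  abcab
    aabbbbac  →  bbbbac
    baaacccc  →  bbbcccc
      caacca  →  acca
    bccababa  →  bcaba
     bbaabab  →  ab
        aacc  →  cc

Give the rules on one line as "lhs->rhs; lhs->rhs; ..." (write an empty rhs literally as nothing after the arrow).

  | ccbab => ccab
  | accacb
  | ccbaaba => ccbba
  | acb

aa->; aaa->bb; bab->ab; caa->a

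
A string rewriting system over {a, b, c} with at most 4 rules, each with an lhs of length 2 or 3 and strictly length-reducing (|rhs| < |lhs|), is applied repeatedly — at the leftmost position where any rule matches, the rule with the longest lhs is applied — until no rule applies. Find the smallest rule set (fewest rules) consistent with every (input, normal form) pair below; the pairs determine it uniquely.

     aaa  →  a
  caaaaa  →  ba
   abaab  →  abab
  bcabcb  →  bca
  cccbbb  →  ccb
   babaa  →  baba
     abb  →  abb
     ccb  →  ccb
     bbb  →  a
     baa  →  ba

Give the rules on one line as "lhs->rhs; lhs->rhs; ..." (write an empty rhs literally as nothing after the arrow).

  | aaa => aa => a
  | caaaaa => baaa => baa => ba
  | abaab => abab
  | bcabcb => bca

aa->a; bbb->aa; bcb->; caa->b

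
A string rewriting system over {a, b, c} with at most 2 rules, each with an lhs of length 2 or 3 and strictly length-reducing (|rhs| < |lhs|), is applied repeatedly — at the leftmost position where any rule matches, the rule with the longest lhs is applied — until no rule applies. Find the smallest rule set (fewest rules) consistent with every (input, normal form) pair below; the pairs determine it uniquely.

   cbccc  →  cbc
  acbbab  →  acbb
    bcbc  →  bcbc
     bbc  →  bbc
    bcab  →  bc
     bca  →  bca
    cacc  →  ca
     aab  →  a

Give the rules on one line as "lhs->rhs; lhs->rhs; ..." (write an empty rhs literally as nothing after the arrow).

ab->; cc->

  | cbccc => cbc
  | acbbab => acbb
  | bcbc
  | bbc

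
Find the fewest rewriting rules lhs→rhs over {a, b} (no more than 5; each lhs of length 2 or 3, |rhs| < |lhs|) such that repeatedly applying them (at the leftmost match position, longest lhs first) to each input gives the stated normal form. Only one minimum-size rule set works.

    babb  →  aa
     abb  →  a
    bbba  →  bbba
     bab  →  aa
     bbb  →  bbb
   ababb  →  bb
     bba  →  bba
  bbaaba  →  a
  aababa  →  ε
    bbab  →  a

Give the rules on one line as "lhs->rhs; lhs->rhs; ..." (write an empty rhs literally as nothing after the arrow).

ab->a; aba->; baa->ab; bab->aa

  | babb => aab => aa
  | abb => ab => a
  | bbba
  | bab => aa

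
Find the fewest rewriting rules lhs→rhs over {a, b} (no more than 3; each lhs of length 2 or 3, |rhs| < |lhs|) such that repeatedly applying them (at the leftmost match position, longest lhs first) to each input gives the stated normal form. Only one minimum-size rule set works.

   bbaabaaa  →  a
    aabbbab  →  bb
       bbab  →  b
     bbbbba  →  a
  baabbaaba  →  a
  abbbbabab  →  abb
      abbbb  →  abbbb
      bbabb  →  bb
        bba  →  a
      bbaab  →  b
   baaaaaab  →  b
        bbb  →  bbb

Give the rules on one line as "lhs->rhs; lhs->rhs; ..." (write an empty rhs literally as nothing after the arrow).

  | bbaabaaa => baabaaa => aabaaa => baaa => aaa => a
  | aabbbab => bbbab => bb
  | bbab => b
  | bbbbba => bbbba => bbba => bba => ba => a

aa->; ba->a; bab->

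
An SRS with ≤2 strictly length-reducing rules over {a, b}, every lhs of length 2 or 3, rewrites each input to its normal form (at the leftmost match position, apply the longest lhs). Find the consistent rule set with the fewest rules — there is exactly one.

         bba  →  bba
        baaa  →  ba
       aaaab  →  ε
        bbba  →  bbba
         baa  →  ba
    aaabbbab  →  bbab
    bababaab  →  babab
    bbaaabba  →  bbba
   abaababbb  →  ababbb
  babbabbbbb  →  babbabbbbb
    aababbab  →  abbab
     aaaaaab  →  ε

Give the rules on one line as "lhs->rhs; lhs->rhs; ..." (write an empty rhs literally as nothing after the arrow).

  | bba
  | baaa => baa => ba
  | aaaab => aaab => aab => ε
  | bbba

aa->a; aab->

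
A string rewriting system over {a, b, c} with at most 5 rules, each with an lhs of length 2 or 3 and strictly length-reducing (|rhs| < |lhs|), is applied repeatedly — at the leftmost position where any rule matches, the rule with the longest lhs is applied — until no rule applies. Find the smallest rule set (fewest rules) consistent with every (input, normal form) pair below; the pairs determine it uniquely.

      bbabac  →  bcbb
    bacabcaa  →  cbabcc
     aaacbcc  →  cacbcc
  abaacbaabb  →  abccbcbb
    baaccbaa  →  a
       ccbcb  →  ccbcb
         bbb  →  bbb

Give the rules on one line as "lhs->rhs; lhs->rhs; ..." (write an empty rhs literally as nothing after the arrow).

aa->c; bac->cb; bbc->a; ccc->

  | bbabac => bbacb => bcbb
  | bacabcaa => cbabcaa => cbabcc
  | aaacbcc => cacbcc
  | abaacbaabb => abccbaabb => abccbcbb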